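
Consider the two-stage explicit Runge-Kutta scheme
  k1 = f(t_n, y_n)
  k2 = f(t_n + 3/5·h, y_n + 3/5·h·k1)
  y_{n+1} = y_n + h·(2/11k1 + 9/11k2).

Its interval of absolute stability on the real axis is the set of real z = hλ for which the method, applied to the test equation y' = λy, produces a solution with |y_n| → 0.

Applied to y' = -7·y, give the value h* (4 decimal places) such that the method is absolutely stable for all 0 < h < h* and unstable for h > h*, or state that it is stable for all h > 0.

On y'=λy, z=hλ:
  k1=λy_n ⇒ h·k1=z·y_n;  k2=λ(1+3/5z)y_n ⇒ h·k2=z(1+3/5z)y_n
  y_{n+1}/y_n = 1 + 2/11z + 9/11z(1+3/5z) = 1 + z + 27/55z²
  R(z) = 1 + z + 27/55z².

Boundary: |R(x)|=1, x<0.
x=-0.64: |R|=0.5611
R=1: x+27/55x²=0 ⇒ x=−55/27=-2.0370; min R=1−1/(4·27/55)=0.4907>−1
Confirm numerically:
  x=-1.298: |R|=0.52909 <1
  x=-1.209: |R|=0.50855 <1
  x=-1.171: |R|=0.50215 <1
  x=-2.363: |R|=1.37812 >1
  x=-2.209: |R|=1.18648 >1
  x=-2.208: |R|=1.18531 >1
So |R|<1 on (-2.0370, 0).

(-2.0370,0); λ=-7 ⇒ h* = (55/27)/7 = 0.2910.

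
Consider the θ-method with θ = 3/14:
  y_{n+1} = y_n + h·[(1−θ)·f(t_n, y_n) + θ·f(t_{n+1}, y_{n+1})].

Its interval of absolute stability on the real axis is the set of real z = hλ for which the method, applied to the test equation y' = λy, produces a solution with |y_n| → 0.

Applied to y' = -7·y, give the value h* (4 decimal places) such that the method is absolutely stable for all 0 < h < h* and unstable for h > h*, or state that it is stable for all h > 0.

Set f=λy, z=hλ:
  y_{n+1} = y_n + z·[11/14·y_n + 3/14·y_{n+1}] ⇒ (1 − 3/14z)y_{n+1} = (1 + 11/14z)y_n
  R(z) = (1 + 11/14z)/(1 − 3/14z).

Find x<0 with |R(x)|<1.
x=-0.45: |R|=0.5896
R=−1: 1+11/14x = −1+3/14x ⇒ -4/7x=2 ⇒ x=2/(-4/7)=-3.5000
Confirm numerically:
  x=-2.988: |R|=0.82163 <1
  x=-2.027: |R|=0.41318 <1
  x=-1.488: |R|=0.12825 <1
  x=-3.990: |R|=1.15094 >1
  x=-3.915: |R|=1.12896 >1
  x=-3.722: |R|=1.07057 >1
So |R|<1 on (-3.5000, 0).

(-3.5000,0); λ=-7 ⇒ h* = (7/2)/7 = 0.5000.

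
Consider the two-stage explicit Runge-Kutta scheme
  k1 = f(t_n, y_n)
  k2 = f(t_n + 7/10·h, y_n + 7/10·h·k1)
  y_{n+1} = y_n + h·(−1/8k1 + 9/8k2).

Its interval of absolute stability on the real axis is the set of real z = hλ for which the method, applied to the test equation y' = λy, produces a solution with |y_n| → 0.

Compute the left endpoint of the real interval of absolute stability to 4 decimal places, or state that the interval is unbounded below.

z* = -1.2698.

Set f=λy, z=hλ:
  k1=λy_n ⇒ h·k1=z·y_n;  k2=λ(1+7/10z)y_n ⇒ h·k2=z(1+7/10z)y_n
  y_{n+1}/y_n = 1 − 1/8z + 9/8z(1+7/10z) = 1 + z + 63/80z²
  Hence R(z) = 1 + z + 63/80z².

Solve |R(x)|<1 on ℝ⁻.
x=-1.69: |R|=1.5592
R=1: x+63/80x²=0 ⇒ x=−80/63=-1.2698; min R=1−1/(4·63/80)=0.6825>−1
Confirm numerically:
  x=-1.164: |R|=0.90298 <1
  x=-0.586: |R|=0.68442 <1
  x=-0.509: |R|=0.69503 <1
  x=-1.817: |R|=1.78292 >1
  x=-1.612: |R|=1.43435 >1
Interval (-1.2698, 0).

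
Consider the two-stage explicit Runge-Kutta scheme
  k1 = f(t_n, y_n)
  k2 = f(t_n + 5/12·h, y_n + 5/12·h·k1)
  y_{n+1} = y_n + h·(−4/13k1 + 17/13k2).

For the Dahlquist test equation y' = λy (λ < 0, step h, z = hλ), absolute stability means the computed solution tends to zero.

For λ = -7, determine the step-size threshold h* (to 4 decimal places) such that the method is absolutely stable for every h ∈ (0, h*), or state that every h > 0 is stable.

Test eqn y'=λy, z=hλ:
  k1=λy_n ⇒ h·k1=z·y_n;  k2=λ(1+5/12z)y_n ⇒ h·k2=z(1+5/12z)y_n
  y_{n+1}/y_n = 1 − 4/13z + 17/13z(1+5/12z) = 1 + z + 85/156z²
  ⇒ R(z) = 1 + z + 85/156z².

Boundary: |R(x)|=1, x<0.
x=-1.34: |R|=0.6384
R=1: x+85/156x²=0 ⇒ x=−156/85=-1.8353; min R=1−1/(4·85/156)=0.5412>−1
Confirm numerically:
  x=-1.420: |R|=0.67868 <1
  x=-1.079: |R|=0.55536 <1
  x=-0.927: |R|=0.54122 <1
  x=-0.919: |R|=0.54118 <1
  x=-2.348: |R|=1.65593 >1
  x=-2.008: |R|=1.18896 >1
Stable set (-1.8353, 0).

(-1.8353,0); λ=-7 ⇒ h* = (156/85)/7 = 0.2622.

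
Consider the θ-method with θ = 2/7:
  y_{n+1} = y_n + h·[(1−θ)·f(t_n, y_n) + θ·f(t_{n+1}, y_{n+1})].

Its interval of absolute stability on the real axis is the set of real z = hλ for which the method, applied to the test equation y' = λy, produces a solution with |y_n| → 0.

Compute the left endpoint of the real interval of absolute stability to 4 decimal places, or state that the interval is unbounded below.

On y'=λy, z=hλ:
  y_{n+1} = y_n + z·[5/7·y_n + 2/7·y_{n+1}] ⇒ (1 − 2/7z)y_{n+1} = (1 + 5/7z)y_n
  R(z) = (1 + 5/7z)/(1 − 2/7z).

Need |R(x)|<1, x<0.
x=-1.44: |R|=0.0202
R=−1: 1+5/7x = −1+2/7x ⇒ -3/7x=2 ⇒ x=2/(-3/7)=-4.6667
Confirm numerically:
  x=-4.230: |R|=0.91527 <1
  x=-2.592: |R|=0.48917 <1
  x=-2.561: |R|=0.47888 <1
  x=-5.241: |R|=1.09856 >1
  x=-5.223: |R|=1.09567 >1
  x=-5.003: |R|=1.05933 >1
So |R|<1 on (-4.6667, 0).

left endpoint -4.6667.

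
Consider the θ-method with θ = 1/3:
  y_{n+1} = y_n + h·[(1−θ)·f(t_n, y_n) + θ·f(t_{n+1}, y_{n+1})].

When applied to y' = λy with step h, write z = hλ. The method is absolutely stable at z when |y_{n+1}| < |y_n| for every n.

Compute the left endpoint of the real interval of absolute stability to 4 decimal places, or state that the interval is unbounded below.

Test eqn y'=λy, z=hλ:
  y_{n+1} = y_n + z·[2/3·y_n + 1/3·y_{n+1}] ⇒ (1 − 1/3z)y_{n+1} = (1 + 2/3z)y_n
  Hence R(z) = (1 + 2/3z)/(1 − 1/3z).

Need |R(x)|<1, x<0.
x=-1.15: |R|=0.1687
R=−1: 1+2/3x = −1+1/3x ⇒ -1/3x=2 ⇒ x=2/(-1/3)=-6.0000
Confirm numerically:
  x=-4.119: |R|=0.73578 <1
  x=-3.676: |R|=0.65189 <1
  x=-2.735: |R|=0.43069 <1
  x=-6.503: |R|=1.05293 >1
  x=-6.167: |R|=1.01822 >1
Interval (-6.0000, 0).

left endpoint -6.0000.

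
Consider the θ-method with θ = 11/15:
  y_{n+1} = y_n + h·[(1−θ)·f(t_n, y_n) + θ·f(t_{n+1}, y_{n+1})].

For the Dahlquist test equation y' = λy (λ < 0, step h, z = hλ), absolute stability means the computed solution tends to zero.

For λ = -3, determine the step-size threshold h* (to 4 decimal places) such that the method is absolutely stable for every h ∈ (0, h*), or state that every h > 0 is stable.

Test eqn y'=λy, z=hλ:
  y_{n+1} = y_n + z·[4/15·y_n + 11/15·y_{n+1}] ⇒ (1 − 11/15z)y_{n+1} = (1 + 4/15z)y_n
  ⇒ R(z) = (1 + 4/15z)/(1 − 11/15z).

Find x<0 with |R(x)|<1.
x=-0.44: |R|=0.6673
x=-2: |R|=0.1892
x=-10: |R|=0.2000
x=-100: |R|=0.3453
θ=11/15≥1/2 ⇒ |1+4/15x|<|1−11/15x| ∀x<0 ⇒ unbounded interval.

(−∞, 0) — no finite endpoint. Any h>0 works for λ=-3.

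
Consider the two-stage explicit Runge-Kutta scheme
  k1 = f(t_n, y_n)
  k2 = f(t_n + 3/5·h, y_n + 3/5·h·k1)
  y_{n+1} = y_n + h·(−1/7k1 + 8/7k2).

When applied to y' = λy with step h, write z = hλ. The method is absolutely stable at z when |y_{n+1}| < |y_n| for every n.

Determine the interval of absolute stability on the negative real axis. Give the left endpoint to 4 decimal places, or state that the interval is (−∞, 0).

Set f=λy, z=hλ:
  k1=λy_n ⇒ h·k1=z·y_n;  k2=λ(1+3/5z)y_n ⇒ h·k2=z(1+3/5z)y_n
  y_{n+1}/y_n = 1 − 1/7z + 8/7z(1+3/5z) = 1 + z + 24/35z²
  ⇒ R(z) = 1 + z + 24/35z².

Solve |R(x)|<1 on ℝ⁻.
x=-0.73: |R|=0.6354
R=1: x+24/35x²=0 ⇒ x=−35/24=-1.4583; min R=1−1/(4·24/35)=0.6354>−1
Confirm numerically:
  x=-1.108: |R|=0.73383 <1
  x=-1.097: |R|=0.72819 <1
  x=-1.094: |R|=0.72669 <1
  x=-1.069: |R|=0.71461 <1
  x=-1.765: |R|=1.37115 >1
  x=-1.705: |R|=1.28839 >1
  x=-1.576: |R|=1.12716 >1
So |R|<1 on (-1.4583, 0).

(-1.4583, 0).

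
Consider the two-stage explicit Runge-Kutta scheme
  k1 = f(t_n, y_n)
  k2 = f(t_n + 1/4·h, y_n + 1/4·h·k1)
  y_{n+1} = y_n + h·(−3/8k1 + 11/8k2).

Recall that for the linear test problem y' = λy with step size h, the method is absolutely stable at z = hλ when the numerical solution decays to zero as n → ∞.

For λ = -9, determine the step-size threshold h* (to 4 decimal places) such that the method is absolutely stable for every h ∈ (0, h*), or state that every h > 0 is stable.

Set f=λy, z=hλ:
  k1=λy_n ⇒ h·k1=z·y_n;  k2=λ(1+1/4z)y_n ⇒ h·k2=z(1+1/4z)y_n
  y_{n+1}/y_n = 1 − 3/8z + 11/8z(1+1/4z) = 1 + z + 11/32z²
  ⇒ R(z) = 1 + z + 11/32z².

Solve |R(x)|<1 on ℝ⁻.
x=-1.36: |R|=0.2758
R=1: x+11/32x²=0 ⇒ x=−32/11=-2.9091; min R=1−1/(4·11/32)=0.2727>−1
Confirm numerically:
  x=-2.782: |R|=0.87846 <1
  x=-1.733: |R|=0.29938 <1
  x=-1.535: |R|=0.27495 <1
  x=-3.471: |R|=1.67045 >1
  x=-3.326: |R|=1.47666 >1
  x=-3.236: |R|=1.36365 >1
Interval (-2.9091, 0).

(-2.9091,0); λ=-9 ⇒ h* = (32/11)/9 = 0.3232.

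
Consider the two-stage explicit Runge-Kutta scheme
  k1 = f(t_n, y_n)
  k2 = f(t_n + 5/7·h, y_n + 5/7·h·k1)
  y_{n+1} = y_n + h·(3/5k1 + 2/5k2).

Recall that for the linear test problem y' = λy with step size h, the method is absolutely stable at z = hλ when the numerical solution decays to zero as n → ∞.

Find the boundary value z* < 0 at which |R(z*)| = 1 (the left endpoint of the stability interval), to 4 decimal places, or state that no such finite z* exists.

Test eqn y'=λy, z=hλ:
  k1=λy_n ⇒ h·k1=z·y_n;  k2=λ(1+5/7z)y_n ⇒ h·k2=z(1+5/7z)y_n
  y_{n+1}/y_n = 1 + 3/5z + 2/5z(1+5/7z) = 1 + z + 2/7z²
  Hence R(z) = 1 + z + 2/7z².

Need |R(x)|<1, x<0.
x=-1.22: |R|=0.2053
R=1: x+2/7x²=0 ⇒ x=−7/2=-3.5000; min R=1−1/(4·2/7)=0.1250>−1
Confirm numerically:
  x=-2.732: |R|=0.40052 <1
  x=-1.703: |R|=0.12563 <1
  x=-1.431: |R|=0.15407 <1
  x=-4.025: |R|=1.60375 >1
  x=-3.797: |R|=1.32220 >1
  x=-3.790: |R|=1.31403 >1
Interval (-3.5000, 0).

z* = -3.5000.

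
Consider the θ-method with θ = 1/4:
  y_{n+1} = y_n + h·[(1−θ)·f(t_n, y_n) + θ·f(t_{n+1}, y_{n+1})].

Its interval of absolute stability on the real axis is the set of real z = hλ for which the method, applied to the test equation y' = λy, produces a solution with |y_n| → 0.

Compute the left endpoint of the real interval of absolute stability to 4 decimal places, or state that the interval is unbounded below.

z* = -4.0000.

With y'=λy (z=hλ):
  y_{n+1} = y_n + z·[3/4·y_n + 1/4·y_{n+1}] ⇒ (1 − 1/4z)y_{n+1} = (1 + 3/4z)y_n
  ⇒ R(z) = (1 + 3/4z)/(1 − 1/4z).

Find x<0 with |R(x)|<1.
x=-1.5: |R|=0.0909
R=−1: 1+3/4x = −1+1/4x ⇒ -1/2x=2 ⇒ x=2/(-1/2)=-4.0000
Confirm numerically:
  x=-3.497: |R|=0.86581 <1
  x=-3.417: |R|=0.84279 <1
  x=-3.293: |R|=0.80612 <1
  x=-4.437: |R|=1.10359 >1
  x=-4.406: |R|=1.09660 >1
  x=-4.272: |R|=1.06576 >1
Stable set (-4.0000, 0).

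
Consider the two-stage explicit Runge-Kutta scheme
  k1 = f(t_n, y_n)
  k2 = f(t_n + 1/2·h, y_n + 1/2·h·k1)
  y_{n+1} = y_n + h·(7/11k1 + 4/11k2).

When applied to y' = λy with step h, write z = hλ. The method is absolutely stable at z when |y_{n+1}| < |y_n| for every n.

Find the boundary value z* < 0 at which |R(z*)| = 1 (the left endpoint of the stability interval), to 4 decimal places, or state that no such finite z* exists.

Set f=λy, z=hλ:
  k1=λy_n ⇒ h·k1=z·y_n;  k2=λ(1+1/2z)y_n ⇒ h·k2=z(1+1/2z)y_n
  y_{n+1}/y_n = 1 + 7/11z + 4/11z(1+1/2z) = 1 + z + 2/11z²
  ⇒ R(z) = 1 + z + 2/11z².

Boundary: |R(x)|=1, x<0.
x=-0.54: |R|=0.5130
R=1: x+2/11x²=0 ⇒ x=−11/2=-5.5000; min R=1−1/(4·2/11)=-0.3750>−1
Confirm numerically:
  x=-5.324: |R|=0.82963 <1
  x=-2.427: |R|=0.35603 <1
  x=-2.400: |R|=0.35273 <1
  x=-2.326: |R|=0.34231 <1
  x=-5.938: |R|=1.47288 >1
  x=-5.902: |R|=1.43138 >1
Stable set (-5.5000, 0).

left endpoint -5.5000.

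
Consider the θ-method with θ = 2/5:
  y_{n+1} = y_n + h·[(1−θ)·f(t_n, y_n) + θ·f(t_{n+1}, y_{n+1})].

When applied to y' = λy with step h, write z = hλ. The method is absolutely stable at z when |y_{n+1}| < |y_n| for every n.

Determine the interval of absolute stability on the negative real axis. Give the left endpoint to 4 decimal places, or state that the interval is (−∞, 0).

(-10.0000, 0).

Set f=λy, z=hλ:
  y_{n+1} = y_n + z·[3/5·y_n + 2/5·y_{n+1}] ⇒ (1 − 2/5z)y_{n+1} = (1 + 3/5z)y_n
  Hence R(z) = (1 + 3/5z)/(1 − 2/5z).

Solve |R(x)|<1 on ℝ⁻.
x=-1.01: |R|=0.2806
R=−1: 1+3/5x = −1+2/5x ⇒ -1/5x=2 ⇒ x=2/(-1/5)=-10.0000
Confirm numerically:
  x=-7.914: |R|=0.89985 <1
  x=-7.804: |R|=0.89344 <1
  x=-6.897: |R|=0.83489 <1
  x=-5.830: |R|=0.74970 <1
  x=-10.218: |R|=1.00857 >1
  x=-10.123: |R|=1.00487 >1
So |R|<1 on (-10.0000, 0).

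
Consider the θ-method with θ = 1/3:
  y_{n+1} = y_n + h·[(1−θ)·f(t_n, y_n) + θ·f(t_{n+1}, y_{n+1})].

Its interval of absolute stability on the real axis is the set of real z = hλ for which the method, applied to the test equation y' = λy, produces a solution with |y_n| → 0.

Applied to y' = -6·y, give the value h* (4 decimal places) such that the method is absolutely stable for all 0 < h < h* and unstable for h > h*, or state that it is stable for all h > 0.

With y'=λy (z=hλ):
  y_{n+1} = y_n + z·[2/3·y_n + 1/3·y_{n+1}] ⇒ (1 − 1/3z)y_{n+1} = (1 + 2/3z)y_n
  R(z) = (1 + 2/3z)/(1 − 1/3z).

Find x<0 with |R(x)|<1.
x=-0.99: |R|=0.2556
R=−1: 1+2/3x = −1+1/3x ⇒ -1/3x=2 ⇒ x=2/(-1/3)=-6.0000
Confirm numerically:
  x=-5.790: |R|=0.97611 <1
  x=-5.785: |R|=0.97553 <1
  x=-3.999: |R|=0.71410 <1
  x=-6.528: |R|=1.05542 >1
  x=-6.091: |R|=1.01001 >1
  x=-6.080: |R|=1.00881 >1
Stable set (-6.0000, 0).

(-6.0000,0); λ=-6 ⇒ h* = (6)/6 = 1.0000.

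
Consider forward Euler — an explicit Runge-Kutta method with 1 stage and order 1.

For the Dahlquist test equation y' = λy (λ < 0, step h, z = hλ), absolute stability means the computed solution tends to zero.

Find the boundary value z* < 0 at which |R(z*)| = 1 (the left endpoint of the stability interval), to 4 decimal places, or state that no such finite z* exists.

left endpoint -2.0000.

With y'=λy (z=hλ):
  order 1, 1-stage ⇒ R(z)=1+z
  (e.g. R(-1.07)=-0.07000, |R|=0.07000)

Find x<0 with |R(x)|<1.
x=-1.07: |R|=0.0700
|R(-1.73)|=0.7300 |R(-1.55)|=0.5500 |R(-1.51)|=0.5100
Bisect:
  x_lo=-2.7521 |R|=1.7521  x_hi=-0.2421 |R|=0.7579
  mid=-1.49713 |R|=0.49713 →hi
  mid=-2.12463 |R|=1.12463 →lo
  mid=-1.81088 |R|=0.81088 →hi
  mid=-1.96775 |R|=0.96775 →hi
  mid=-2.04619 |R|=1.04619 →lo
  mid=-2.00697 |R|=1.00697 →lo
  mid=-1.98736 |R|=0.98736 →hi
  mid=-1.99717 |R|=0.99717 →hi
  mid=-2.00207 |R|=1.00207 →lo
  ...
  [-2.00008,-1.99993] ⇒ x*=-2.0000
Stable set (-2.0000, 0).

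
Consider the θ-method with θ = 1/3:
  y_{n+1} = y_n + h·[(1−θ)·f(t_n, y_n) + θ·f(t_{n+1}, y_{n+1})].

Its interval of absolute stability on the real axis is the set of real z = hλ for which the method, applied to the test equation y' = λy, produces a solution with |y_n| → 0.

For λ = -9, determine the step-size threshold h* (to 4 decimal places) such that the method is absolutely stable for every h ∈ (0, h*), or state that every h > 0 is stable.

(-6.0000,0); λ=-9 ⇒ h* = (6)/9 = 0.6667.

With y'=λy (z=hλ):
  y_{n+1} = y_n + z·[2/3·y_n + 1/3·y_{n+1}] ⇒ (1 − 1/3z)y_{n+1} = (1 + 2/3z)y_n
  so R(z) = (1 + 2/3z)/(1 − 1/3z).

Need |R(x)|<1, x<0.
x=-0.62: |R|=0.4862
R=−1: 1+2/3x = −1+1/3x ⇒ -1/3x=2 ⇒ x=2/(-1/3)=-6.0000
Confirm numerically:
  x=-5.955: |R|=0.99497 <1
  x=-4.195: |R|=0.74913 <1
  x=-4.067: |R|=0.72648 <1
  x=-3.598: |R|=0.63595 <1
  x=-6.102: |R|=1.01121 >1
  x=-6.087: |R|=1.00957 >1
So |R|<1 on (-6.0000, 0).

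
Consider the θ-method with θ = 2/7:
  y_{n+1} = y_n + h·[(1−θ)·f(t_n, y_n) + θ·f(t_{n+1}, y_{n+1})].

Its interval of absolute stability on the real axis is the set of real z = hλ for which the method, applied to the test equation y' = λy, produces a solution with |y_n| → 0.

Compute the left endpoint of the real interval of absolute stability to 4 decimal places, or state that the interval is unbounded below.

Set f=λy, z=hλ:
  y_{n+1} = y_n + z·[5/7·y_n + 2/7·y_{n+1}] ⇒ (1 − 2/7z)y_{n+1} = (1 + 5/7z)y_n
  so R(z) = (1 + 5/7z)/(1 − 2/7z).

Boundary: |R(x)|=1, x<0.
x=-1.71: |R|=0.1488
R=−1: 1+5/7x = −1+2/7x ⇒ -3/7x=2 ⇒ x=2/(-3/7)=-4.6667
Confirm numerically:
  x=-4.013: |R|=0.86949 <1
  x=-3.809: |R|=0.82398 <1
  x=-2.715: |R|=0.52896 <1
  x=-2.584: |R|=0.48652 <1
  x=-5.135: |R|=1.08135 >1
  x=-4.981: |R|=1.05559 >1
  x=-4.763: |R|=1.01749 >1
Stable set (-4.6667, 0).

z* = -4.6667.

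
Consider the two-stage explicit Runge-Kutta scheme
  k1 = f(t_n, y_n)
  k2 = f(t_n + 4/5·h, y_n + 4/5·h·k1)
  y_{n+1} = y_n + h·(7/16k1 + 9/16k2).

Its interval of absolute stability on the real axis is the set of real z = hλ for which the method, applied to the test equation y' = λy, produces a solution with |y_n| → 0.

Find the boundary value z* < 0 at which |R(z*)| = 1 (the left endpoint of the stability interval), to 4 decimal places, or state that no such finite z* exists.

z* = -2.2222.

Set f=λy, z=hλ:
  k1=λy_n ⇒ h·k1=z·y_n;  k2=λ(1+4/5z)y_n ⇒ h·k2=z(1+4/5z)y_n
  y_{n+1}/y_n = 1 + 7/16z + 9/16z(1+4/5z) = 1 + z + 9/20z²
  ⇒ R(z) = 1 + z + 9/20z².

Need |R(x)|<1, x<0.
x=-0.96: |R|=0.4547
R=1: x+9/20x²=0 ⇒ x=−20/9=-2.2222; min R=1−1/(4·9/20)=0.4444>−1
Confirm numerically:
  x=-2.033: |R|=0.82689 <1
  x=-1.617: |R|=0.55961 <1
  x=-1.232: |R|=0.45102 <1
  x=-1.103: |R|=0.44447 <1
  x=-2.767: |R|=1.67833 >1
  x=-2.596: |R|=1.43665 >1
  x=-2.543: |R|=1.36708 >1
Interval (-2.2222, 0).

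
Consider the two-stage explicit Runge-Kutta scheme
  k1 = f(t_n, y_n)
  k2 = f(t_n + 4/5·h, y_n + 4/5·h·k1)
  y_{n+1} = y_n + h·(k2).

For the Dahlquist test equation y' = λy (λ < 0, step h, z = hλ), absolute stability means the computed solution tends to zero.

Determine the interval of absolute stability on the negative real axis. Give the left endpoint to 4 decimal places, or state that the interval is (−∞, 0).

z∈(-1.2500,0).

With y'=λy (z=hλ):
  k1=λy_n ⇒ h·k1=z·y_n;  k2=λ(1+4/5z)y_n ⇒ h·k2=z(1+4/5z)y_n
  y_{n+1}/y_n = 1 + z(1+4/5z) = 1 + z + 4/5z²
  ⇒ R(z) = 1 + z + 4/5z².

Find x<0 with |R(x)|<1.
x=-0.68: |R|=0.6899
R=1: x+4/5x²=0 ⇒ x=−5/4=-1.2500; min R=1−1/(4·4/5)=0.6875>−1
Confirm numerically:
  x=-0.977: |R|=0.78662 <1
  x=-0.785: |R|=0.70798 <1
  x=-0.743: |R|=0.69864 <1
  x=-0.707: |R|=0.69288 <1
  x=-1.754: |R|=1.70721 >1
  x=-1.389: |R|=1.15446 >1
Stable set (-1.2500, 0).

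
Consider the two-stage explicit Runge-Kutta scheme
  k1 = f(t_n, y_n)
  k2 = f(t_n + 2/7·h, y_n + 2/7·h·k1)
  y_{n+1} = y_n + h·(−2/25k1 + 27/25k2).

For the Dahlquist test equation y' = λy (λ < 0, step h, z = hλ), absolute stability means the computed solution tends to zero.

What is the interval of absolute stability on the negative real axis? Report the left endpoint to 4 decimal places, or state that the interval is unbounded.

(-3.2407, 0).

With y'=λy (z=hλ):
  k1=λy_n ⇒ h·k1=z·y_n;  k2=λ(1+2/7z)y_n ⇒ h·k2=z(1+2/7z)y_n
  y_{n+1}/y_n = 1 − 2/25z + 27/25z(1+2/7z) = 1 + z + 54/175z²
  ⇒ R(z) = 1 + z + 54/175z².

Find x<0 with |R(x)|<1.
x=-1.05: |R|=0.2902
R=1: x+54/175x²=0 ⇒ x=−175/54=-3.2407; min R=1−1/(4·54/175)=0.1898>−1
Confirm numerically:
  x=-3.172: |R|=0.93272 <1
  x=-2.940: |R|=0.72717 <1
  x=-1.587: |R|=0.19016 <1
  x=-1.410: |R|=0.20347 <1
  x=-3.745: |R|=1.58272 >1
  x=-3.704: |R|=1.52948 >1
  x=-3.348: |R|=1.11081 >1
Stable set (-3.2407, 0).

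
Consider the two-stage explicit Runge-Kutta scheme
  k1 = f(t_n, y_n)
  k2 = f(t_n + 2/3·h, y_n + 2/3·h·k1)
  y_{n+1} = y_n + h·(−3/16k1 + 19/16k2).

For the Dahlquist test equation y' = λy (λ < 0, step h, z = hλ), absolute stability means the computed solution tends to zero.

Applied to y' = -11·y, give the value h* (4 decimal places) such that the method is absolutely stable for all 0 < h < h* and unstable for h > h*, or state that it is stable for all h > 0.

Test eqn y'=λy, z=hλ:
  k1=λy_n ⇒ h·k1=z·y_n;  k2=λ(1+2/3z)y_n ⇒ h·k2=z(1+2/3z)y_n
  y_{n+1}/y_n = 1 − 3/16z + 19/16z(1+2/3z) = 1 + z + 19/24z²
  R(z) = 1 + z + 19/24z².

Need |R(x)|<1, x<0.
x=-1.03: |R|=0.8099
R=1: x+19/24x²=0 ⇒ x=−24/19=-1.2632; min R=1−1/(4·19/24)=0.6842>−1
Confirm numerically:
  x=-1.119: |R|=0.87229 <1
  x=-1.061: |R|=0.83020 <1
  x=-0.711: |R|=0.68920 <1
  x=-0.707: |R|=0.68871 <1
  x=-1.728: |R|=1.63590 >1
  x=-1.581: |R|=1.39782 >1
  x=-1.523: |R|=1.31329 >1
Stable set (-1.2632, 0).

(-1.2632,0); λ=-11 ⇒ h* = (24/19)/11 = 0.1148.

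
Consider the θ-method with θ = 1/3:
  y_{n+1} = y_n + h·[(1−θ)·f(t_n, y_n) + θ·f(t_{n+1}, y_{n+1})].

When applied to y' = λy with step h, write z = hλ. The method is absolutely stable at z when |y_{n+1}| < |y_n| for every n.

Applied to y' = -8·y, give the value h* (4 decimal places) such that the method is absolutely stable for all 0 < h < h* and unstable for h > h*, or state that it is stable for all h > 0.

(-6.0000,0); λ=-8 ⇒ h* = (6)/8 = 0.7500.

Test eqn y'=λy, z=hλ:
  y_{n+1} = y_n + z·[2/3·y_n + 1/3·y_{n+1}] ⇒ (1 − 1/3z)y_{n+1} = (1 + 2/3z)y_n
  ⇒ R(z) = (1 + 2/3z)/(1 − 1/3z).

Solve |R(x)|<1 on ℝ⁻.
x=-0.98: |R|=0.2613
R=−1: 1+2/3x = −1+1/3x ⇒ -1/3x=2 ⇒ x=2/(-1/3)=-6.0000
Confirm numerically:
  x=-5.977: |R|=0.99744 <1
  x=-5.510: |R|=0.94242 <1
  x=-4.671: |R|=0.82675 <1
  x=-4.352: |R|=0.77584 <1
  x=-6.480: |R|=1.05063 >1
  x=-6.142: |R|=1.01553 >1
So |R|<1 on (-6.0000, 0).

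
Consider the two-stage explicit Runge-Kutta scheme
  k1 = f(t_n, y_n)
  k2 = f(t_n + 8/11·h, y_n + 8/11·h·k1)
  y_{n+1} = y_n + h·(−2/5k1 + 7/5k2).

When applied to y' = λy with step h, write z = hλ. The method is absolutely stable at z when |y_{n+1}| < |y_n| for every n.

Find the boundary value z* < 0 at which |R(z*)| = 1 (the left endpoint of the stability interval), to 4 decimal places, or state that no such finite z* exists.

z* = -0.9821.

On y'=λy, z=hλ:
  k1=λy_n ⇒ h·k1=z·y_n;  k2=λ(1+8/11z)y_n ⇒ h·k2=z(1+8/11z)y_n
  y_{n+1}/y_n = 1 − 2/5z + 7/5z(1+8/11z) = 1 + z + 56/55z²
  so R(z) = 1 + z + 56/55z².

Find x<0 with |R(x)|<1.
x=-0.31: |R|=0.7878
R=1: x+56/55x²=0 ⇒ x=−55/56=-0.9821; min R=1−1/(4·56/55)=0.7545>−1
Confirm numerically:
  x=-0.884: |R|=0.91166 <1
  x=-0.650: |R|=0.78018 <1
  x=-0.635: |R|=0.77556 <1
  x=-0.408: |R|=0.76149 <1
  x=-1.285: |R|=1.39625 >1
  x=-1.023: |R|=1.04256 >1
Interval (-0.9821, 0).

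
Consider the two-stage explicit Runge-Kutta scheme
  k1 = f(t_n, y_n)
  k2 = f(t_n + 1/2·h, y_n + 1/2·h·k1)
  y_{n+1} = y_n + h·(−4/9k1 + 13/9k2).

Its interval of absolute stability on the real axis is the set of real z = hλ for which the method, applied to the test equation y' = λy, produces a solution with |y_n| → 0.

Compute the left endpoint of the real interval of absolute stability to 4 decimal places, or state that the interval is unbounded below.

left endpoint -1.3846.

On y'=λy, z=hλ:
  k1=λy_n ⇒ h·k1=z·y_n;  k2=λ(1+1/2z)y_n ⇒ h·k2=z(1+1/2z)y_n
  y_{n+1}/y_n = 1 − 4/9z + 13/9z(1+1/2z) = 1 + z + 13/18z²
  ⇒ R(z) = 1 + z + 13/18z².

Boundary: |R(x)|=1, x<0.
x=-0.68: |R|=0.6540
R=1: x+13/18x²=0 ⇒ x=−18/13=-1.3846; min R=1−1/(4·13/18)=0.6538>−1
Confirm numerically:
  x=-1.327: |R|=0.94478 <1
  x=-1.188: |R|=0.83130 <1
  x=-1.072: |R|=0.75797 <1
  x=-0.892: |R|=0.68265 <1
  x=-1.856: |R|=1.63186 >1
  x=-1.688: |R|=1.36986 >1
  x=-1.574: |R|=1.21529 >1
Stable set (-1.3846, 0).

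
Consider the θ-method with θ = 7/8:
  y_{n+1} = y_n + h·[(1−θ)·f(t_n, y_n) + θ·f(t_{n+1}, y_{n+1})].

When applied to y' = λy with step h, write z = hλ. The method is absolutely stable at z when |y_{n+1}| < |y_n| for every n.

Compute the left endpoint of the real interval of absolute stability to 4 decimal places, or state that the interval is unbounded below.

On y'=λy, z=hλ:
  y_{n+1} = y_n + z·[1/8·y_n + 7/8·y_{n+1}] ⇒ (1 − 7/8z)y_{n+1} = (1 + 1/8z)y_n
  so R(z) = (1 + 1/8z)/(1 − 7/8z).

Boundary: |R(x)|=1, x<0.
x=-0.59: |R|=0.6109
x=-2: |R|=0.2727
x=-10: |R|=0.0256
x=-100: |R|=0.1299
θ=7/8≥1/2 ⇒ |1+1/8x|<|1−7/8x| ∀x<0 ⇒ stable on all of ℝ⁻.

(−∞, 0) — no finite endpoint.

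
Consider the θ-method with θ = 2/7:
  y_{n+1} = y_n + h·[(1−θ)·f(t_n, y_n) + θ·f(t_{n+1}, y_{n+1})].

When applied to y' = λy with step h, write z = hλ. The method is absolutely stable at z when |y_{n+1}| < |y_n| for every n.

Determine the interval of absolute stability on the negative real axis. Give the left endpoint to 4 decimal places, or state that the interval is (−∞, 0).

z∈(-4.6667,0).

With y'=λy (z=hλ):
  y_{n+1} = y_n + z·[5/7·y_n + 2/7·y_{n+1}] ⇒ (1 − 2/7z)y_{n+1} = (1 + 5/7z)y_n
  R(z) = (1 + 5/7z)/(1 − 2/7z).

Need |R(x)|<1, x<0.
x=-0.66: |R|=0.4447
R=−1: 1+5/7x = −1+2/7x ⇒ -3/7x=2 ⇒ x=2/(-3/7)=-4.6667
Confirm numerically:
  x=-4.230: |R|=0.91527 <1
  x=-3.205: |R|=0.67301 <1
  x=-2.671: |R|=0.51491 <1
  x=-4.982: |R|=1.05577 >1
  x=-4.701: |R|=1.00628 >1
Stable set (-4.6667, 0).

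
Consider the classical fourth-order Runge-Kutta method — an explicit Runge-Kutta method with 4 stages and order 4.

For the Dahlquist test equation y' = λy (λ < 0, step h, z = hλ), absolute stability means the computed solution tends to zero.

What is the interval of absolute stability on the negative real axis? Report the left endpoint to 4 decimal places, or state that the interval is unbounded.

z∈(-2.7853,0).

Test eqn y'=λy, z=hλ:
  order 4, 4-stage ⇒ R(z)=1+z+z^2/2+z^3/6+z^4/24
  (e.g. R(-0.41)=0.66374, |R|=0.66374)

Find x<0 with |R(x)|<1.
x=-0.41: |R|=0.6637
|R(-3.18)|=1.7775 |R(-2.54)|=0.6889 |R(-2.53)|=0.6786
Bisect:
  x_lo=-3.1318 |R|=1.6612  x_hi=-0.2633 |R|=0.7685
  mid=-1.69758 |R|=0.27399 →hi
  mid=-2.41471 |R|=0.57069 →hi
  mid=-2.77328 |R|=0.98204 →hi
  mid=-2.95256 |R|=1.28291 →lo
  mid=-2.86292 |R|=1.12349 →lo
  mid=-2.81810 |R|=1.05060 →lo
  mid=-2.79569 |R|=1.01579 →lo
  mid=-2.78449 |R|=0.99878 →hi
  mid=-2.79009 |R|=1.00725 →lo
  mid=-2.78729 |R|=1.00301 →lo
  ...
  [-2.78536,-2.78519] ⇒ x*=-2.7853
So |R|<1 on (-2.7853, 0).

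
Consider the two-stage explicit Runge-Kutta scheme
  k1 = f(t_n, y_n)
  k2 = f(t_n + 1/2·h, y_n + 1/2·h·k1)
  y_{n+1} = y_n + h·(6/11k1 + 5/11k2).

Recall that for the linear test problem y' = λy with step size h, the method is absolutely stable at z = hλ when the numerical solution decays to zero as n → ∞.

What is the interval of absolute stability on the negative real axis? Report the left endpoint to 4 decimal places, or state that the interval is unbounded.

z∈(-4.4000,0).

On y'=λy, z=hλ:
  k1=λy_n ⇒ h·k1=z·y_n;  k2=λ(1+1/2z)y_n ⇒ h·k2=z(1+1/2z)y_n
  y_{n+1}/y_n = 1 + 6/11z + 5/11z(1+1/2z) = 1 + z + 5/22z²
  so R(z) = 1 + z + 5/22z².

Need |R(x)|<1, x<0.
x=-1.48: |R|=0.0178
R=1: x+5/22x²=0 ⇒ x=−22/5=-4.4000; min R=1−1/(4·5/22)=-0.1000>−1
Confirm numerically:
  x=-3.385: |R|=0.21914 <1
  x=-3.164: |R|=0.11120 <1
  x=-2.391: |R|=0.09171 <1
  x=-4.943: |R|=1.61001 >1
  x=-4.679: |R|=1.29669 >1
Stable set (-4.4000, 0).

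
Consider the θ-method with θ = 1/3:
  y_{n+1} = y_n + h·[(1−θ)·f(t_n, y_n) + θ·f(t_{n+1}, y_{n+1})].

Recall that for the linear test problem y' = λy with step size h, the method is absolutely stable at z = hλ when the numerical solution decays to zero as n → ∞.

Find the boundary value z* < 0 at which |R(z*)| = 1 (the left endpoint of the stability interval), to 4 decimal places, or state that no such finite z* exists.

With y'=λy (z=hλ):
  y_{n+1} = y_n + z·[2/3·y_n + 1/3·y_{n+1}] ⇒ (1 − 1/3z)y_{n+1} = (1 + 2/3z)y_n
  Hence R(z) = (1 + 2/3z)/(1 − 1/3z).

Find x<0 with |R(x)|<1.
x=-1.47: |R|=0.0134
R=−1: 1+2/3x = −1+1/3x ⇒ -1/3x=2 ⇒ x=2/(-1/3)=-6.0000
Confirm numerically:
  x=-5.740: |R|=0.97025 <1
  x=-5.605: |R|=0.95410 <1
  x=-3.020: |R|=0.50498 <1
  x=-6.305: |R|=1.03278 >1
  x=-6.264: |R|=1.02850 >1
  x=-6.253: |R|=1.02734 >1
So |R|<1 on (-6.0000, 0).

z* = -6.0000.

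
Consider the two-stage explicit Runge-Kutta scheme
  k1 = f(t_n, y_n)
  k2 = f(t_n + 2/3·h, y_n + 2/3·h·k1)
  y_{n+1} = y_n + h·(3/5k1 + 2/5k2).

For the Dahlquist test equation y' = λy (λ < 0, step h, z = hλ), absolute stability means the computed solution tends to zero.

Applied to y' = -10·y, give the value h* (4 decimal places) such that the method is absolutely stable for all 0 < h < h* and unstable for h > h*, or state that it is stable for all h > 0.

Set f=λy, z=hλ:
  k1=λy_n ⇒ h·k1=z·y_n;  k2=λ(1+2/3z)y_n ⇒ h·k2=z(1+2/3z)y_n
  y_{n+1}/y_n = 1 + 3/5z + 2/5z(1+2/3z) = 1 + z + 4/15z²
  ⇒ R(z) = 1 + z + 4/15z².

Find x<0 with |R(x)|<1.
x=-1.36: |R|=0.1332
R=1: x+4/15x²=0 ⇒ x=−15/4=-3.7500; min R=1−1/(4·4/15)=0.0625>−1
Confirm numerically:
  x=-3.593: |R|=0.84957 <1
  x=-1.721: |R|=0.06882 <1
  x=-1.653: |R|=0.07564 <1
  x=-4.309: |R|=1.64233 >1
  x=-4.092: |R|=1.37319 >1
  x=-3.929: |R|=1.18754 >1
Stable set (-3.7500, 0).

(-3.7500,0); λ=-10 ⇒ h* = (15/4)/10 = 0.3750.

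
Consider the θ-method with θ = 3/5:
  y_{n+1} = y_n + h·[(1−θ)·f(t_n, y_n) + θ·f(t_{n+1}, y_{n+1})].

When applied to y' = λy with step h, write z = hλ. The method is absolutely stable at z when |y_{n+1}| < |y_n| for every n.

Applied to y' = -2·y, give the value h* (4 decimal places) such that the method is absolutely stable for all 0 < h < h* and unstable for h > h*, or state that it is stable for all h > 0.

interval (−∞, 0). Any h>0 works for λ=-2.

Test eqn y'=λy, z=hλ:
  y_{n+1} = y_n + z·[2/5·y_n + 3/5·y_{n+1}] ⇒ (1 − 3/5z)y_{n+1} = (1 + 2/5z)y_n
  Hence R(z) = (1 + 2/5z)/(1 − 3/5z).

Solve |R(x)|<1 on ℝ⁻.
x=-0.9: |R|=0.4156
x=-2: |R|=0.0909
x=-10: |R|=0.4286
x=-100: |R|=0.6393
θ=3/5≥1/2 ⇒ |1+2/5x|<|1−3/5x| ∀x<0 ⇒ interval (−∞,0).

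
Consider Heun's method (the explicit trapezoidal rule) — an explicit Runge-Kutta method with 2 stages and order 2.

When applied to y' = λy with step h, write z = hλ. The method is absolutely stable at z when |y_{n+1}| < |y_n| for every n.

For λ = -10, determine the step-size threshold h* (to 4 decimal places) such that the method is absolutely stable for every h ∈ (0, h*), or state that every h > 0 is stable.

On y'=λy, z=hλ:
  order 2, 2-stage ⇒ R(z)=1+z+z^2/2
  (e.g. R(-1.49)=0.62005, |R|=0.62005)

Boundary: |R(x)|=1, x<0.
x=-1.49: |R|=0.6200
|R(-1.57)|=0.6624 |R(-1.24)|=0.5288 |R(-1.19)|=0.5181
Bisect:
  x_lo=-2.5379 |R|=1.6826  x_hi=-0.1951 |R|=0.8239
  mid=-1.36651 |R|=0.56717 →hi
  mid=-1.95221 |R|=0.95335 →hi
  mid=-2.24505 |R|=1.27508 →lo
  mid=-2.09863 |R|=1.10349 →lo
  mid=-2.02542 |R|=1.02574 →lo
  mid=-1.98881 |R|=0.98887 →hi
  mid=-2.00711 |R|=1.00714 →lo
  mid=-1.99796 |R|=0.99797 →hi
  mid=-2.00254 |R|=1.00254 →lo
  mid=-2.00025 |R|=1.00025 →lo
  ...
  [-2.00011,-1.99996] ⇒ x*=-2.0000
Stable set (-2.0000, 0).

(-2.0000,0); λ=-10 ⇒ h* = 0.2000.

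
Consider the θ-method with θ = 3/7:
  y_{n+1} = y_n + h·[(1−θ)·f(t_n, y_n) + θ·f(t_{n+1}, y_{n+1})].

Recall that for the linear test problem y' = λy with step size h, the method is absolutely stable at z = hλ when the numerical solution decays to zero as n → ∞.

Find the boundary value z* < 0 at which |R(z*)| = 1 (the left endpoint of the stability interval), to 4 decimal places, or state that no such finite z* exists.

Test eqn y'=λy, z=hλ:
  y_{n+1} = y_n + z·[4/7·y_n + 3/7·y_{n+1}] ⇒ (1 − 3/7z)y_{n+1} = (1 + 4/7z)y_n
  Hence R(z) = (1 + 4/7z)/(1 − 3/7z).

Find x<0 with |R(x)|<1.
x=-1.01: |R|=0.2951
R=−1: 1+4/7x = −1+3/7x ⇒ -1/7x=2 ⇒ x=2/(-1/7)=-14.0000
Confirm numerically:
  x=-12.854: |R|=0.97485 <1
  x=-12.022: |R|=0.95407 <1
  x=-11.213: |R|=0.93142 <1
  x=-14.450: |R|=1.00894 >1
  x=-14.126: |R|=1.00255 >1
Stable set (-14.0000, 0).

z* = -14.0000.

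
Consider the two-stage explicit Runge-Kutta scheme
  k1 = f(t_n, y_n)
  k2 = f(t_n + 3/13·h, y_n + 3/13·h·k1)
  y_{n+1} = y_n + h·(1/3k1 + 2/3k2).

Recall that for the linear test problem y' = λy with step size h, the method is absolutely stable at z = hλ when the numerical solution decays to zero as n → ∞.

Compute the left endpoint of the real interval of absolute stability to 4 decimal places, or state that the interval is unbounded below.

On y'=λy, z=hλ:
  k1=λy_n ⇒ h·k1=z·y_n;  k2=λ(1+3/13z)y_n ⇒ h·k2=z(1+3/13z)y_n
  y_{n+1}/y_n = 1 + 1/3z + 2/3z(1+3/13z) = 1 + z + 2/13z²
  ⇒ R(z) = 1 + z + 2/13z².

Boundary: |R(x)|=1, x<0.
x=-1.04: |R|=0.1264
R=1: x+2/13x²=0 ⇒ x=−13/2=-6.5000; min R=1−1/(4·2/13)=-0.6250>−1
Confirm numerically:
  x=-5.116: |R|=0.08931 <1
  x=-3.111: |R|=0.62203 <1
  x=-3.104: |R|=0.62172 <1
  x=-6.998: |R|=1.53615 >1
  x=-6.911: |R|=1.43699 >1
  x=-6.885: |R|=1.40780 >1
Interval (-6.5000, 0).

z* = -6.5000.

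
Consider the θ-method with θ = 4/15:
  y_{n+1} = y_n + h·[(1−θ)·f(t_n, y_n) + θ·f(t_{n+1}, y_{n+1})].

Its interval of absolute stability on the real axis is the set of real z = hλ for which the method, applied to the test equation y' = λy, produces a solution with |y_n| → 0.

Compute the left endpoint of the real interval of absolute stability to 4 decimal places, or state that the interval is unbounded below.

z* = -4.2857.

With y'=λy (z=hλ):
  y_{n+1} = y_n + z·[11/15·y_n + 4/15·y_{n+1}] ⇒ (1 − 4/15z)y_{n+1} = (1 + 11/15z)y_n
  R(z) = (1 + 11/15z)/(1 − 4/15z).

Solve |R(x)|<1 on ℝ⁻.
x=-0.91: |R|=0.2677
R=−1: 1+11/15x = −1+4/15x ⇒ -7/15x=2 ⇒ x=2/(-7/15)=-4.2857
Confirm numerically:
  x=-4.122: |R|=0.96361 <1
  x=-4.088: |R|=0.95586 <1
  x=-2.778: |R|=0.59582 <1
  x=-2.352: |R|=0.44543 <1
  x=-4.865: |R|=1.11767 >1
  x=-4.806: |R|=1.10642 >1
Interval (-4.2857, 0).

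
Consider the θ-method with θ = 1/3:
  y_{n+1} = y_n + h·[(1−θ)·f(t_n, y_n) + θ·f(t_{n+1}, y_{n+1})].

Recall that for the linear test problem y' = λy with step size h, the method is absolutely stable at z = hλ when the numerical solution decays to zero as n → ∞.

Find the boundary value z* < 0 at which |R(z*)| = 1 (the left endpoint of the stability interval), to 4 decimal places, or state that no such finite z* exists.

On y'=λy, z=hλ:
  y_{n+1} = y_n + z·[2/3·y_n + 1/3·y_{n+1}] ⇒ (1 − 1/3z)y_{n+1} = (1 + 2/3z)y_n
  ⇒ R(z) = (1 + 2/3z)/(1 − 1/3z).

Need |R(x)|<1, x<0.
x=-1.25: |R|=0.1176
R=−1: 1+2/3x = −1+1/3x ⇒ -1/3x=2 ⇒ x=2/(-1/3)=-6.0000
Confirm numerically:
  x=-5.789: |R|=0.97599 <1
  x=-5.514: |R|=0.94292 <1
  x=-3.452: |R|=0.60508 <1
  x=-2.817: |R|=0.45281 <1
  x=-6.453: |R|=1.04792 >1
  x=-6.393: |R|=1.04184 >1
Stable set (-6.0000, 0).

left endpoint -6.0000.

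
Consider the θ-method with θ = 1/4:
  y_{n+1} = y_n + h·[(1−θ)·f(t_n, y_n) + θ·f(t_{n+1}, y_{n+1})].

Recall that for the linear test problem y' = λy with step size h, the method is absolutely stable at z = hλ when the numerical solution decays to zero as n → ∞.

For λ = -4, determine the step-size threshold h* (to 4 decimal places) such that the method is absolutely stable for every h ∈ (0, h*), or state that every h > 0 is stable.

(-4.0000,0); λ=-4 ⇒ h* = (4)/4 = 1.0000.

Test eqn y'=λy, z=hλ:
  y_{n+1} = y_n + z·[3/4·y_n + 1/4·y_{n+1}] ⇒ (1 − 1/4z)y_{n+1} = (1 + 3/4z)y_n
  ⇒ R(z) = (1 + 3/4z)/(1 − 1/4z).

Boundary: |R(x)|=1, x<0.
x=-1.29: |R|=0.0246
R=−1: 1+3/4x = −1+1/4x ⇒ -1/2x=2 ⇒ x=2/(-1/2)=-4.0000
Confirm numerically:
  x=-3.885: |R|=0.97083 <1
  x=-3.268: |R|=0.79857 <1
  x=-2.941: |R|=0.69486 <1
  x=-2.186: |R|=0.41351 <1
  x=-4.525: |R|=1.12317 >1
  x=-4.211: |R|=1.05139 >1
  x=-4.150: |R|=1.03681 >1
Stable set (-4.0000, 0).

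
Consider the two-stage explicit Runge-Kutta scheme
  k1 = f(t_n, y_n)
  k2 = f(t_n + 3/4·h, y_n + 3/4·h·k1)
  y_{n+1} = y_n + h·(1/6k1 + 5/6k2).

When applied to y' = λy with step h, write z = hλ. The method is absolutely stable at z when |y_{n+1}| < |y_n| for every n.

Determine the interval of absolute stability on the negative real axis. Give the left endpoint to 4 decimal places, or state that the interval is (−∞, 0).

With y'=λy (z=hλ):
  k1=λy_n ⇒ h·k1=z·y_n;  k2=λ(1+3/4z)y_n ⇒ h·k2=z(1+3/4z)y_n
  y_{n+1}/y_n = 1 + 1/6z + 5/6z(1+3/4z) = 1 + z + 5/8z²
  ⇒ R(z) = 1 + z + 5/8z².

Solve |R(x)|<1 on ℝ⁻.
x=-1.75: |R|=1.1641
R=1: x+5/8x²=0 ⇒ x=−8/5=-1.6000; min R=1−1/(4·5/8)=0.6000>−1
Confirm numerically:
  x=-1.364: |R|=0.79881 <1
  x=-1.220: |R|=0.71025 <1
  x=-1.195: |R|=0.69752 <1
  x=-0.643: |R|=0.61541 <1
  x=-1.993: |R|=1.48953 >1
  x=-1.974: |R|=1.46142 >1
Stable set (-1.6000, 0).

(-1.6000, 0).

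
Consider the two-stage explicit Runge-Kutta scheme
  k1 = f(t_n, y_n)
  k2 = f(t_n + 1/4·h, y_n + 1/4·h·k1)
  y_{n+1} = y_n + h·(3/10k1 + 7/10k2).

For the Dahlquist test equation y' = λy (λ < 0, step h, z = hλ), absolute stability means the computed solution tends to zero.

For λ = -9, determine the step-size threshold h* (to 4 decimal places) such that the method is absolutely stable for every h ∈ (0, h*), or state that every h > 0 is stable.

Set f=λy, z=hλ:
  k1=λy_n ⇒ h·k1=z·y_n;  k2=λ(1+1/4z)y_n ⇒ h·k2=z(1+1/4z)y_n
  y_{n+1}/y_n = 1 + 3/10z + 7/10z(1+1/4z) = 1 + z + 7/40z²
  Hence R(z) = 1 + z + 7/40z².

Boundary: |R(x)|=1, x<0.
x=-0.36: |R|=0.6627
R=1: x+7/40x²=0 ⇒ x=−40/7=-5.7143; min R=1−1/(4·7/40)=-0.4286>−1
Confirm numerically:
  x=-5.328: |R|=0.63983 <1
  x=-4.772: |R|=0.21310 <1
  x=-2.831: |R|=0.42845 <1
  x=-2.566: |R|=0.41374 <1
  x=-6.079: |R|=1.38799 >1
  x=-5.812: |R|=1.09939 >1
Stable set (-5.7143, 0).

(-5.7143,0); λ=-9 ⇒ h* = (40/7)/9 = 0.6349.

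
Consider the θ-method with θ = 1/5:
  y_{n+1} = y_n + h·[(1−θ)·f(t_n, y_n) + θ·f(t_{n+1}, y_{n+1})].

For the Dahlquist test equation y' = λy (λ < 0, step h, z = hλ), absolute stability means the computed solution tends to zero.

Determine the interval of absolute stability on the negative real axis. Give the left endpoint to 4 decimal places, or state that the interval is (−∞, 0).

(-3.3333, 0).

Set f=λy, z=hλ:
  y_{n+1} = y_n + z·[4/5·y_n + 1/5·y_{n+1}] ⇒ (1 − 1/5z)y_{n+1} = (1 + 4/5z)y_n
  ⇒ R(z) = (1 + 4/5z)/(1 − 1/5z).

Need |R(x)|<1, x<0.
x=-1.61: |R|=0.2179
R=−1: 1+4/5x = −1+1/5x ⇒ -3/5x=2 ⇒ x=2/(-3/5)=-3.3333
Confirm numerically:
  x=-3.038: |R|=0.88977 <1
  x=-2.613: |R|=0.71614 <1
  x=-2.152: |R|=0.50447 <1
  x=-3.703: |R|=1.12743 >1
  x=-3.618: |R|=1.09909 >1
So |R|<1 on (-3.3333, 0).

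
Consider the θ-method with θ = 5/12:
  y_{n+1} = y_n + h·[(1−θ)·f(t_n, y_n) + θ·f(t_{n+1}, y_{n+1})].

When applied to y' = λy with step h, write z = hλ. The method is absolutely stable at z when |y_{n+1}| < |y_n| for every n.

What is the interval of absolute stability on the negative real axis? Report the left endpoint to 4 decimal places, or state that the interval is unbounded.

z∈(-12.0000,0).

With y'=λy (z=hλ):
  y_{n+1} = y_n + z·[7/12·y_n + 5/12·y_{n+1}] ⇒ (1 − 5/12z)y_{n+1} = (1 + 7/12z)y_n
  ⇒ R(z) = (1 + 7/12z)/(1 − 5/12z).

Find x<0 with |R(x)|<1.
x=-0.65: |R|=0.4885
R=−1: 1+7/12x = −1+5/12x ⇒ -1/6x=2 ⇒ x=2/(-1/6)=-12.0000
Confirm numerically:
  x=-8.586: |R|=0.87570 <1
  x=-8.442: |R|=0.86873 <1
  x=-5.325: |R|=0.65437 <1
  x=-12.528: |R|=1.01415 >1
  x=-12.404: |R|=1.01092 >1
  x=-12.284: |R|=1.00774 >1
So |R|<1 on (-12.0000, 0).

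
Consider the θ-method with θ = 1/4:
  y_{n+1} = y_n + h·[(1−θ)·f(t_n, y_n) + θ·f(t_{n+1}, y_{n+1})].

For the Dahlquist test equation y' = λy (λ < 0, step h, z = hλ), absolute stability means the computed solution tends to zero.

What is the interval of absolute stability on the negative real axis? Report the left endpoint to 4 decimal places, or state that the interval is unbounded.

Set f=λy, z=hλ:
  y_{n+1} = y_n + z·[3/4·y_n + 1/4·y_{n+1}] ⇒ (1 − 1/4z)y_{n+1} = (1 + 3/4z)y_n
  so R(z) = (1 + 3/4z)/(1 − 1/4z).

Need |R(x)|<1, x<0.
x=-1.73: |R|=0.2077
R=−1: 1+3/4x = −1+1/4x ⇒ -1/2x=2 ⇒ x=2/(-1/2)=-4.0000
Confirm numerically:
  x=-3.660: |R|=0.91123 <1
  x=-2.903: |R|=0.68217 <1
  x=-2.731: |R|=0.62294 <1
  x=-1.799: |R|=0.24090 <1
  x=-4.383: |R|=1.09138 >1
  x=-4.174: |R|=1.04257 >1
Stable set (-4.0000, 0).

z∈(-4.0000,0).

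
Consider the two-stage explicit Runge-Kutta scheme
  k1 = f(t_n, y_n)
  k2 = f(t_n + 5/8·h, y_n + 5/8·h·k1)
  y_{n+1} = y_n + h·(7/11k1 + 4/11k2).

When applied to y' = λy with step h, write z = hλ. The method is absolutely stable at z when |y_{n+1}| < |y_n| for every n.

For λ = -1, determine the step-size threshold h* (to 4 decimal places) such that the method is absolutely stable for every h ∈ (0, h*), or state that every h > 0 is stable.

With y'=λy (z=hλ):
  k1=λy_n ⇒ h·k1=z·y_n;  k2=λ(1+5/8z)y_n ⇒ h·k2=z(1+5/8z)y_n
  y_{n+1}/y_n = 1 + 7/11z + 4/11z(1+5/8z) = 1 + z + 5/22z²
  so R(z) = 1 + z + 5/22z².

Boundary: |R(x)|=1, x<0.
x=-0.58: |R|=0.4965
R=1: x+5/22x²=0 ⇒ x=−22/5=-4.4000; min R=1−1/(4·5/22)=-0.1000>−1
Confirm numerically:
  x=-4.157: |R|=0.77042 <1
  x=-3.627: |R|=0.36280 <1
  x=-2.717: |R|=0.03925 <1
  x=-2.680: |R|=0.04764 <1
  x=-4.660: |R|=1.27536 >1
  x=-4.508: |R|=1.11065 >1
  x=-4.439: |R|=1.03935 >1
Interval (-4.4000, 0).

(-4.4000,0); λ=-1 ⇒ h* = (22/5)/1 = 4.4000.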